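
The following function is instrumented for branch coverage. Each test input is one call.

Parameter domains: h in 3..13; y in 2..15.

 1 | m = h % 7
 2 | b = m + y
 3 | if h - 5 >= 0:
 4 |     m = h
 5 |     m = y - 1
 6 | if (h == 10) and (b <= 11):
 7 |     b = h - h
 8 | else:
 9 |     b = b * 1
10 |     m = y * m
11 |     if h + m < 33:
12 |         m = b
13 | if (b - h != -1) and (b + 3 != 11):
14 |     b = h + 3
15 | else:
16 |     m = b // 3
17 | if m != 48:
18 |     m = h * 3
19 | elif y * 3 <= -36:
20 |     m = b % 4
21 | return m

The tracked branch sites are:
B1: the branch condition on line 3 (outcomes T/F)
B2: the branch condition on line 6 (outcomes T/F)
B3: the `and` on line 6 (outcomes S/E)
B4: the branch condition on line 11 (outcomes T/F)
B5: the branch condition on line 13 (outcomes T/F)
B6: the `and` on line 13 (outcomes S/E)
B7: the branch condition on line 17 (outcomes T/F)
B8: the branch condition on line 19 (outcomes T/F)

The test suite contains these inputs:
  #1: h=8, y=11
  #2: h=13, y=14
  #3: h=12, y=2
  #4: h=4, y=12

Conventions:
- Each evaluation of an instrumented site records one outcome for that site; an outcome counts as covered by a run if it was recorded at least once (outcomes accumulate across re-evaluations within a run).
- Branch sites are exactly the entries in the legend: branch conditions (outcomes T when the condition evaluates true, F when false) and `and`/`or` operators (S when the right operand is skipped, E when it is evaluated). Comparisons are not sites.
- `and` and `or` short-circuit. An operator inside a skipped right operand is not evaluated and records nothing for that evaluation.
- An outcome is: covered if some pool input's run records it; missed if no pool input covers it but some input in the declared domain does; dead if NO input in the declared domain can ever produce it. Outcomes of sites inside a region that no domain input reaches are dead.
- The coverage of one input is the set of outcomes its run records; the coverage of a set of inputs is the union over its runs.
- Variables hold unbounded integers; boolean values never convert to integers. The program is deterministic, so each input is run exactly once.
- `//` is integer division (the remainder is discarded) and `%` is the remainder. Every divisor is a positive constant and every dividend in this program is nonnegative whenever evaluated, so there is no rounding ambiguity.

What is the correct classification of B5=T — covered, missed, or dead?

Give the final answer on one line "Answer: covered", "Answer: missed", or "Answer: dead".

B5=T is recorded by pool input(s) 1, 2, 3, 4 -> covered

Answer: covered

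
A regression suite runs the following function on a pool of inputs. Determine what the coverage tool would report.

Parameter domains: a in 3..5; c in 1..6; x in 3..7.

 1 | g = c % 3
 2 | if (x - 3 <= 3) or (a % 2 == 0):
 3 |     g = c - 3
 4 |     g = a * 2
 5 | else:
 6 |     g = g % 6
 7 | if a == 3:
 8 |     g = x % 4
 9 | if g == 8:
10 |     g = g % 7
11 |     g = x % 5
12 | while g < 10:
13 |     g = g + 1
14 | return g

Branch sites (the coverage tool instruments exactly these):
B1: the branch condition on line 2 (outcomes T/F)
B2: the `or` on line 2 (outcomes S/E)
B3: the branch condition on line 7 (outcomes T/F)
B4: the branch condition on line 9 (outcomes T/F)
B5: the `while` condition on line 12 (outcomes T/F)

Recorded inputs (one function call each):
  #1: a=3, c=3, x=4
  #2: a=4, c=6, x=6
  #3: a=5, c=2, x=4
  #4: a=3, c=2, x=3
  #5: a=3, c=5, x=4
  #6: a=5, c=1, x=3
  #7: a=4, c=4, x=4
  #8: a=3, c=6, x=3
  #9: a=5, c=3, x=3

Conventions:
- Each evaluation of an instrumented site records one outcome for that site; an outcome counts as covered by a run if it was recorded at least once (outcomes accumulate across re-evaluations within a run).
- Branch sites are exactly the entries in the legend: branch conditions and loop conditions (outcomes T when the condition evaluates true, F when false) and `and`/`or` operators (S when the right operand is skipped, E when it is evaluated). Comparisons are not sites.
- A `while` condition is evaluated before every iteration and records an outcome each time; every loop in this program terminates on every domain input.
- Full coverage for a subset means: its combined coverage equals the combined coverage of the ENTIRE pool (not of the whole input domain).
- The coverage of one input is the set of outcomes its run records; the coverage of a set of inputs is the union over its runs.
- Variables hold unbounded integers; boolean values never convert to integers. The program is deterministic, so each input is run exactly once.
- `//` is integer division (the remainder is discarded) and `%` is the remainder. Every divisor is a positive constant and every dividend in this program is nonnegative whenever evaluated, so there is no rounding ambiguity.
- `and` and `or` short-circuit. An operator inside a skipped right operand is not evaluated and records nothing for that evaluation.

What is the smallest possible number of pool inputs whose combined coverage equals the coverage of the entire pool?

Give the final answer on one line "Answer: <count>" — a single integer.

#1 (a=3, c=3, x=4) -> B2->S, B1->T, B3->T, B4->F, B5->T, B5->T, B5->T, B5->T, B5->T, B5->T, B5->T, B5->T, B5->T, B5->T, ...; covered: B1=T, B2=S, B3=T, B4=F, B5=T, B5=F
#2 (a=4, c=6, x=6) -> B2->S, B1->T, B3->F, B4->T, B5->T, B5->T, B5->T, B5->T, B5->T, B5->T, B5->T, B5->T, B5->T, B5->F; covered: B1=T, B2=S, B3=F, B4=T, B5=T, B5=F
#3 (a=5, c=2, x=4) -> B2->S, B1->T, B3->F, B4->F, B5->F; covered: B1=T, B2=S, B3=F, B4=F, B5=F
#4 (a=3, c=2, x=3) -> B2->S, B1->T, B3->T, B4->F, B5->T, B5->T, B5->T, B5->T, B5->T, B5->T, B5->T, B5->F; covered: B1=T, B2=S, B3=T, B4=F, B5=T, B5=F
#5 (a=3, c=5, x=4) -> B2->S, B1->T, B3->T, B4->F, B5->T, B5->T, B5->T, B5->T, B5->T, B5->T, B5->T, B5->T, B5->T, B5->T, ...; covered: B1=T, B2=S, B3=T, B4=F, B5=T, B5=F
#6 (a=5, c=1, x=3) -> B2->S, B1->T, B3->F, B4->F, B5->F; covered: B1=T, B2=S, B3=F, B4=F, B5=F
#7 (a=4, c=4, x=4) -> B2->S, B1->T, B3->F, B4->T, B5->T, B5->T, B5->T, B5->T, B5->T, B5->T, B5->F; covered: B1=T, B2=S, B3=F, B4=T, B5=T, B5=F
#8 (a=3, c=6, x=3) -> B2->S, B1->T, B3->T, B4->F, B5->T, B5->T, B5->T, B5->T, B5->T, B5->T, B5->T, B5->F; covered: B1=T, B2=S, B3=T, B4=F, B5=T, B5=F
#9 (a=5, c=3, x=3) -> B2->S, B1->T, B3->F, B4->F, B5->F; covered: B1=T, B2=S, B3=F, B4=F, B5=F
the full pool covers 8 outcomes: B1=T, B2=S, B3=T, B3=F, B4=T, B4=F, B5=T, B5=F
checked all size-1 subsets: none covers 8 outcomes (max 6/8)
inputs {1, 2} (size 2) cover everything; no size-2 subset with a lexicographically smaller index list covers all 8

Answer: 2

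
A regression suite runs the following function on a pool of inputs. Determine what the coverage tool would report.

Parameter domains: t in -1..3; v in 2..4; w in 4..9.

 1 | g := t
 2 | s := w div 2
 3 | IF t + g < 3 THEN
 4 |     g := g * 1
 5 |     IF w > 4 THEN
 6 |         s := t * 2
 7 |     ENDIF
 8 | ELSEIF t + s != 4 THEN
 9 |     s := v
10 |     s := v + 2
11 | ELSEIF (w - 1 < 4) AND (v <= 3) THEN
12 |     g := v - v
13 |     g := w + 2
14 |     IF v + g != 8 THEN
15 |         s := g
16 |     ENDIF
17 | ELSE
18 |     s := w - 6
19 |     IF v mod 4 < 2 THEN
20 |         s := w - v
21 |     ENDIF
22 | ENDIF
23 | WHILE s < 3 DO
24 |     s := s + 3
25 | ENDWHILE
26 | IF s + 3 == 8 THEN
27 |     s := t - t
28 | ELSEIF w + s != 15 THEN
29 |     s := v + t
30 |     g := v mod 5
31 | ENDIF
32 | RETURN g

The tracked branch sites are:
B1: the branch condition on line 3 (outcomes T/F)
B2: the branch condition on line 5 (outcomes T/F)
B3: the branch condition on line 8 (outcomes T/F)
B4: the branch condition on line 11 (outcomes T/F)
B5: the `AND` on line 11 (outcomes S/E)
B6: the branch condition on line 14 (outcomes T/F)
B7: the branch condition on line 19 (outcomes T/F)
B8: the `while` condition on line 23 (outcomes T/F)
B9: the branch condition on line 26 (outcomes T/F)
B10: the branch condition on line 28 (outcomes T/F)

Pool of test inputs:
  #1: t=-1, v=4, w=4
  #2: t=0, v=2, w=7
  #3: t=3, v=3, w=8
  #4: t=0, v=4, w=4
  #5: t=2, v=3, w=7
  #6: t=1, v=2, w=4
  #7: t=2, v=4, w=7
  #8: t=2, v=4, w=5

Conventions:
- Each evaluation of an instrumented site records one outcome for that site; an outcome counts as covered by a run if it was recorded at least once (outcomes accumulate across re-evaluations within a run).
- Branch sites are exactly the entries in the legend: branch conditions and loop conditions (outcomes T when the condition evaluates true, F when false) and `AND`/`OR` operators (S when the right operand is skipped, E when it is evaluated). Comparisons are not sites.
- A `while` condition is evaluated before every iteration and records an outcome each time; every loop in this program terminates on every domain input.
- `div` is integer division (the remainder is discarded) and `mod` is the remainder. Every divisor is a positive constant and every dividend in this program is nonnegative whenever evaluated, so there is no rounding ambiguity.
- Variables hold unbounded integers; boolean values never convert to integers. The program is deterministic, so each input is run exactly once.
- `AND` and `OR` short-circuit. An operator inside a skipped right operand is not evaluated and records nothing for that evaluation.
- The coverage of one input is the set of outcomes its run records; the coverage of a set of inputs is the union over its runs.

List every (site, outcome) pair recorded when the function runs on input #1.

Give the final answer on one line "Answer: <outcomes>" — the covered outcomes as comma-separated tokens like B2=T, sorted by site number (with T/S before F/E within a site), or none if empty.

Tracing the run of input #1 (t=-1, v=4, w=4):
  B1->T, B2->F, B8->T, B8->F, B9->T
as a set, this run covers: B1=T, B2=F, B8=T, B8=F, B9=T

Answer: B1=T, B2=F, B8=T, B8=F, B9=T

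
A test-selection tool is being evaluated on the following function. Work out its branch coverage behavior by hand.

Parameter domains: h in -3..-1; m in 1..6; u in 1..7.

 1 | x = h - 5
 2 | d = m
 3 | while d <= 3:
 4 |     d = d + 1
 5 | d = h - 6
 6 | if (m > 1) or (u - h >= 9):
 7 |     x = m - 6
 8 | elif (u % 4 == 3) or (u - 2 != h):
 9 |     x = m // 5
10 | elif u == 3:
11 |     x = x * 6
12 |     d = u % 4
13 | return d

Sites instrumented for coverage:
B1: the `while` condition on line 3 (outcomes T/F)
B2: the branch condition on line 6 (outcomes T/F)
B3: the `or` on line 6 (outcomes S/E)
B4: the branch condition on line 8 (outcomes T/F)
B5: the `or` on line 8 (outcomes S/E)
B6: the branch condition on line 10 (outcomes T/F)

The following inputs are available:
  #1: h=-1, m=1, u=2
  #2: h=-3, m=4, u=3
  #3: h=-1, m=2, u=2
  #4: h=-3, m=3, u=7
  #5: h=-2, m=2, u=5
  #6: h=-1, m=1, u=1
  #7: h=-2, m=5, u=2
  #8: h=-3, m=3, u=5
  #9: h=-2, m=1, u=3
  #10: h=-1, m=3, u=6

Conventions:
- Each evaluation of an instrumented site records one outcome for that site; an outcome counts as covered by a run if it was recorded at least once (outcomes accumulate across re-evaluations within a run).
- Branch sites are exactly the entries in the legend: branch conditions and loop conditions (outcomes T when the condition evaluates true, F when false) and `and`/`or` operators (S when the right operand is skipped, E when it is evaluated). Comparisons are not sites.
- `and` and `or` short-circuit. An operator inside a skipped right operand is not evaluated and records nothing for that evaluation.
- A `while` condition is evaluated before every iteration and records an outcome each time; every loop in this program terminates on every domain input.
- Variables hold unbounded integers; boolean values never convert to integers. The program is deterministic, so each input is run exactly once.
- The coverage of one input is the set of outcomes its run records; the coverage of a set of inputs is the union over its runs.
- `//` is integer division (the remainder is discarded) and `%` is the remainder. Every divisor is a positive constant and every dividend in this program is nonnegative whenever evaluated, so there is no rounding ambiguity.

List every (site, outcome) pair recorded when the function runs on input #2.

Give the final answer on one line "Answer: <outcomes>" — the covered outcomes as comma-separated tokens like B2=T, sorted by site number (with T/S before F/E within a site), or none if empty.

Tracing the run of input #2 (h=-3, m=4, u=3):
  B1->F, B3->S, B2->T
deduplicating events, the covered set is: B1=F, B2=T, B3=S

Answer: B1=F, B2=T, B3=S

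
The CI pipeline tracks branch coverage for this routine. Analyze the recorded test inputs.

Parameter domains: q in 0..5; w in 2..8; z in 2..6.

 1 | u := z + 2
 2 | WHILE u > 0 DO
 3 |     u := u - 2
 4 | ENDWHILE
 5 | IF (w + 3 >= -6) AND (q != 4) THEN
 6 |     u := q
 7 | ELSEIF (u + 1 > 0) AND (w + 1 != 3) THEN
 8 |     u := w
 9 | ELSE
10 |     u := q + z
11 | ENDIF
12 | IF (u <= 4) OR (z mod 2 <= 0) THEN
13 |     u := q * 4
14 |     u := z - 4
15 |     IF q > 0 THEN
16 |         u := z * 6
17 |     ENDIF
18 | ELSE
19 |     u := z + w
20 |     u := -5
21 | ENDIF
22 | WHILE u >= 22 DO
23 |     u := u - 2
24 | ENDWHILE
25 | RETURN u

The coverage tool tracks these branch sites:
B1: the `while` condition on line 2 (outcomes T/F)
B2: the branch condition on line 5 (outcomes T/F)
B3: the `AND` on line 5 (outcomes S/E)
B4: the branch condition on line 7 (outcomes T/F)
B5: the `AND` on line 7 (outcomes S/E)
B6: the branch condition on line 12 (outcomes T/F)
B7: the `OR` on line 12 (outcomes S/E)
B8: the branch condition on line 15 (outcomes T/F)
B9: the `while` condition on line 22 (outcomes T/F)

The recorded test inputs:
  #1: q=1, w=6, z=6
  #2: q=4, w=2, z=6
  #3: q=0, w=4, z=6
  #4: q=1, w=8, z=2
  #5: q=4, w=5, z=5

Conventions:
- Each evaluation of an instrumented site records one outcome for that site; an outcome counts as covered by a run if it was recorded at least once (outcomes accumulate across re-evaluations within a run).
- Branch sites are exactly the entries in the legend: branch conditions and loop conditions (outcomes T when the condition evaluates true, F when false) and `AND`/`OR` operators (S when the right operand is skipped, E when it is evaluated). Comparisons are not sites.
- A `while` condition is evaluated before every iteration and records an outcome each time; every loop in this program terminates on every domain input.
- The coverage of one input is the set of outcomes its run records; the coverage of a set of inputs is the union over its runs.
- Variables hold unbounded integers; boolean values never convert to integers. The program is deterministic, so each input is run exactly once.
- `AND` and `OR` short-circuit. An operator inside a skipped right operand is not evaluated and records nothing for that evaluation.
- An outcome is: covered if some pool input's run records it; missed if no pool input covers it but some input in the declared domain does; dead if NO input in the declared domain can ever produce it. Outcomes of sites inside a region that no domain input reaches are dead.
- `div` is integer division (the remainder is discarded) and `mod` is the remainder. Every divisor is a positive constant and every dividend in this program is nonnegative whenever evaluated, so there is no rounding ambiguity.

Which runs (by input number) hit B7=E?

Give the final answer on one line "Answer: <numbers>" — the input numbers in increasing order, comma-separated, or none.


input #1 (q=1, w=6, z=6): misses B7=E
input #2 (q=4, w=2, z=6): covers B7=E
input #3 (q=0, w=4, z=6): misses B7=E
input #4 (q=1, w=8, z=2): misses B7=E
input #5 (q=4, w=5, z=5): covers B7=E
Answer: 2, 5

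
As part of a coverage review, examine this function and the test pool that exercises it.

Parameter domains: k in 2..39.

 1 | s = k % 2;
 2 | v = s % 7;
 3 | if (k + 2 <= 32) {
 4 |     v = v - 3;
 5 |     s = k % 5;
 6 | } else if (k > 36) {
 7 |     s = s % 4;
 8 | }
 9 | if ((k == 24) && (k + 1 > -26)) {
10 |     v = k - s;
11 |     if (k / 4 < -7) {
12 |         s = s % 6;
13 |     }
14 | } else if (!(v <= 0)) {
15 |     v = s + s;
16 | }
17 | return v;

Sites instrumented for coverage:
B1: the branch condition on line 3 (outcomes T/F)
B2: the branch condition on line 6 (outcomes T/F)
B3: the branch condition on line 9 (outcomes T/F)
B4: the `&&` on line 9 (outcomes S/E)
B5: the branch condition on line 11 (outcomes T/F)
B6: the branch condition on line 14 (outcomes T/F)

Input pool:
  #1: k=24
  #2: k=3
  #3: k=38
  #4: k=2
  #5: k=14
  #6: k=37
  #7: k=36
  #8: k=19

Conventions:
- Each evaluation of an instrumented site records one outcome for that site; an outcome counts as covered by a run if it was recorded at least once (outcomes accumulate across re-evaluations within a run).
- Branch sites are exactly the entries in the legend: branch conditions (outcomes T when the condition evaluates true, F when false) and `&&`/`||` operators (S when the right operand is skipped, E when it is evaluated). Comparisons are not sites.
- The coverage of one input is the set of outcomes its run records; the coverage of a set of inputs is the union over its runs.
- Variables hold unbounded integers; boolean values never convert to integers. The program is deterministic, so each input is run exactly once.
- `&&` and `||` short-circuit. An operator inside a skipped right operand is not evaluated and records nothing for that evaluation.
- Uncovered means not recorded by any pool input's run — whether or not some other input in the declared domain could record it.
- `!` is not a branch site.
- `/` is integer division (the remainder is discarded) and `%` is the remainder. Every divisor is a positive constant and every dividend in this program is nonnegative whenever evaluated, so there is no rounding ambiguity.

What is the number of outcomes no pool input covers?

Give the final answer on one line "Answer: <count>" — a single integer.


input #1 (k=24): events B1->T, B4->E, B3->T, B5->F; covers B1=T, B3=T, B4=E, B5=F
input #2 (k=3): events B1->T, B4->S, B3->F, B6->F; covers B1=T, B3=F, B4=S, B6=F
input #3 (k=38): events B1->F, B2->T, B4->S, B3->F, B6->F; covers B1=F, B2=T, B3=F, B4=S, B6=F
input #4 (k=2): events B1->T, B4->S, B3->F, B6->F; covers B1=T, B3=F, B4=S, B6=F
input #5 (k=14): events B1->T, B4->S, B3->F, B6->F; covers B1=T, B3=F, B4=S, B6=F
input #6 (k=37): events B1->F, B2->T, B4->S, B3->F, B6->T; covers B1=F, B2=T, B3=F, B4=S, B6=T
input #7 (k=36): events B1->F, B2->F, B4->S, B3->F, B6->F; covers B1=F, B2=F, B3=F, B4=S, B6=F
input #8 (k=19): events B1->T, B4->S, B3->F, B6->F; covers B1=T, B3=F, B4=S, B6=F
union over the pool: B1=T, B1=F, B2=T, B2=F, B3=T, B3=F, B4=S, B4=E, B5=F, B6=T, B6=F
uncovered (1 of 12): B5=T
Answer: 1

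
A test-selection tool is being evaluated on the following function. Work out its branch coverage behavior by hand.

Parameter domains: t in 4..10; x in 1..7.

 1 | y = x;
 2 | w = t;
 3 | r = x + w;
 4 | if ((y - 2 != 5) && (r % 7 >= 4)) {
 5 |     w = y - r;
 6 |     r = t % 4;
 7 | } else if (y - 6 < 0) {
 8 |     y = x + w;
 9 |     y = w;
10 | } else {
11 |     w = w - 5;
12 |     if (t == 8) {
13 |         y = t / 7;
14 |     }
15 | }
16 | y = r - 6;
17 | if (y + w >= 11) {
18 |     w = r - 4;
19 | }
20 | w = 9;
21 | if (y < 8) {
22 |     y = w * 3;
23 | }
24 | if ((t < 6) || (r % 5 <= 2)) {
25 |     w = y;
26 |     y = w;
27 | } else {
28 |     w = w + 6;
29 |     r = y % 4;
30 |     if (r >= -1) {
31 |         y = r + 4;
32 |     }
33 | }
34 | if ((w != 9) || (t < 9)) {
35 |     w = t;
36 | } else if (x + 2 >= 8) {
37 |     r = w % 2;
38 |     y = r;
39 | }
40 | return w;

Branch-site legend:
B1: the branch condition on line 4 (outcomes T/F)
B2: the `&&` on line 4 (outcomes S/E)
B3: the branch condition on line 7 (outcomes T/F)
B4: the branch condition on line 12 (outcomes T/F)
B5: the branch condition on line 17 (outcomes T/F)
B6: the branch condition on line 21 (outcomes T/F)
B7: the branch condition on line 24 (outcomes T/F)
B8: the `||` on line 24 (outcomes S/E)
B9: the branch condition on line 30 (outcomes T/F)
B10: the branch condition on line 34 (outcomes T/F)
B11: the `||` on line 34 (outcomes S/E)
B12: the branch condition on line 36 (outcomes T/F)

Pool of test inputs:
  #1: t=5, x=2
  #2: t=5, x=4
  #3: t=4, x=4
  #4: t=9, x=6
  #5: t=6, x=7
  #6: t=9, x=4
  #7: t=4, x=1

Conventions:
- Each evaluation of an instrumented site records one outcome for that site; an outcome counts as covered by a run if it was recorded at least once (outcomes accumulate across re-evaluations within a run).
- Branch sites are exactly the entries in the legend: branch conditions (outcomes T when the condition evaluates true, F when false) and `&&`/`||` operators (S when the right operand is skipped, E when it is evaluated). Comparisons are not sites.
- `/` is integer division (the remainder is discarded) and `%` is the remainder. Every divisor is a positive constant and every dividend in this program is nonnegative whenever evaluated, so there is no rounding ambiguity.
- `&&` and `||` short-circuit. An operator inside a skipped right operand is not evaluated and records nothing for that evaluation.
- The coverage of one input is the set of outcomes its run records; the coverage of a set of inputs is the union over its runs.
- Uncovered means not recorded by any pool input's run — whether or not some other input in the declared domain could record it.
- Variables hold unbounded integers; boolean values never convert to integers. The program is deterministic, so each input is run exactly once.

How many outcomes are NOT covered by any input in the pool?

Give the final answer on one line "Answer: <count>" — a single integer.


input #1, t=5, x=2: events B2->E, B1->F, B3->T, B5->F, B6->T, B8->S, B7->T, B11->S, B10->T; outcomes B1=F, B2=E, B3=T, B5=F, B6=T, B7=T, B8=S, B10=T, B11=S
input #2, t=5, x=4: events B2->E, B1->F, B3->T, B5->F, B6->T, B8->S, B7->T, B11->S, B10->T; outcomes B1=F, B2=E, B3=T, B5=F, B6=T, B7=T, B8=S, B10=T, B11=S
input #3, t=4, x=4: events B2->E, B1->F, B3->T, B5->F, B6->T, B8->S, B7->T, B11->S, B10->T; outcomes B1=F, B2=E, B3=T, B5=F, B6=T, B7=T, B8=S, B10=T, B11=S
input #4, t=9, x=6: events B2->E, B1->F, B3->F, B4->F, B5->T, B6->F, B8->E, B7->T, B11->E, B10->F, B12->T; outcomes B1=F, B2=E, B3=F, B4=F, B5=T, B6=F, B7=T, B8=E, B10=F, B11=E, B12=T
input #5, t=6, x=7: events B2->S, B1->F, B3->F, B4->F, B5->F, B6->T, B8->E, B7->F, B9->T, B11->S, B10->T; outcomes B1=F, B2=S, B3=F, B4=F, B5=F, B6=T, B7=F, B8=E, B9=T, B10=T, B11=S
input #6, t=9, x=4: events B2->E, B1->T, B5->F, B6->T, B8->E, B7->T, B11->S, B10->T; outcomes B1=T, B2=E, B5=F, B6=T, B7=T, B8=E, B10=T, B11=S
input #7, t=4, x=1: events B2->E, B1->T, B5->F, B6->T, B8->S, B7->T, B11->S, B10->T; outcomes B1=T, B2=E, B5=F, B6=T, B7=T, B8=S, B10=T, B11=S
union over the pool: B1=T, B1=F, B2=S, B2=E, B3=T, B3=F, B4=F, B5=T, B5=F, B6=T, B6=F, B7=T, B7=F, B8=S, B8=E, B9=T, B10=T, B10=F, B11=S, B11=E, B12=T
uncovered (3 of 24): B4=T, B9=F, B12=F
Answer: 3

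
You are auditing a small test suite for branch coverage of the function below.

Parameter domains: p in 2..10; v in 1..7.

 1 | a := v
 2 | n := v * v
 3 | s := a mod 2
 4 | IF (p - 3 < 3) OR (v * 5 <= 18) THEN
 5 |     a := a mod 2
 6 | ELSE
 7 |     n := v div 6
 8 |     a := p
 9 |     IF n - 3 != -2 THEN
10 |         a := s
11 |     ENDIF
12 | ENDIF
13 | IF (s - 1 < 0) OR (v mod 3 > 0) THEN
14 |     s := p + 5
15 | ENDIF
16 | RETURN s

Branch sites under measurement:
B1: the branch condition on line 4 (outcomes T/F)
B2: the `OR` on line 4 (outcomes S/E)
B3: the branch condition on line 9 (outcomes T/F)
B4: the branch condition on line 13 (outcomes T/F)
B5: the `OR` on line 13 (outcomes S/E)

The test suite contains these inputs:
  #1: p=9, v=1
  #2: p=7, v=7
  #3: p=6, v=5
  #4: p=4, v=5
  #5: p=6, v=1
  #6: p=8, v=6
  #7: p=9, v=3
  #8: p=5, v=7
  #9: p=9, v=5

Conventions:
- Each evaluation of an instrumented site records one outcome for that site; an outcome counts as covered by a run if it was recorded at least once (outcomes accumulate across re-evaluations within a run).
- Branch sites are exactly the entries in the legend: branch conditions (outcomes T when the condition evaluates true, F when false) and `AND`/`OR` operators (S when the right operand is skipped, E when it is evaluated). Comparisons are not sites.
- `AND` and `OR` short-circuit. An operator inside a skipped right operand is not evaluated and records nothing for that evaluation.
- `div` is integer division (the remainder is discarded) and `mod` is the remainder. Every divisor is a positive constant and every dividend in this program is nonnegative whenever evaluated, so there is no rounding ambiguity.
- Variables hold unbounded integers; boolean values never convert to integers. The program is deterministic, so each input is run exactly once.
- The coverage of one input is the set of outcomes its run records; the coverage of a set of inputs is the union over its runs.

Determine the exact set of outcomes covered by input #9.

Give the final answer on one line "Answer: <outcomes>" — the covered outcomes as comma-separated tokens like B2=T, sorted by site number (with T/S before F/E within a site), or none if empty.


Tracing the run of input #9 (p=9, v=5):
  B2->E, B1->F, B3->T, B5->E, B4->T
deduplicating events, the covered set is: B1=F, B2=E, B3=T, B4=T, B5=E
Answer: B1=F, B2=E, B3=T, B4=T, B5=E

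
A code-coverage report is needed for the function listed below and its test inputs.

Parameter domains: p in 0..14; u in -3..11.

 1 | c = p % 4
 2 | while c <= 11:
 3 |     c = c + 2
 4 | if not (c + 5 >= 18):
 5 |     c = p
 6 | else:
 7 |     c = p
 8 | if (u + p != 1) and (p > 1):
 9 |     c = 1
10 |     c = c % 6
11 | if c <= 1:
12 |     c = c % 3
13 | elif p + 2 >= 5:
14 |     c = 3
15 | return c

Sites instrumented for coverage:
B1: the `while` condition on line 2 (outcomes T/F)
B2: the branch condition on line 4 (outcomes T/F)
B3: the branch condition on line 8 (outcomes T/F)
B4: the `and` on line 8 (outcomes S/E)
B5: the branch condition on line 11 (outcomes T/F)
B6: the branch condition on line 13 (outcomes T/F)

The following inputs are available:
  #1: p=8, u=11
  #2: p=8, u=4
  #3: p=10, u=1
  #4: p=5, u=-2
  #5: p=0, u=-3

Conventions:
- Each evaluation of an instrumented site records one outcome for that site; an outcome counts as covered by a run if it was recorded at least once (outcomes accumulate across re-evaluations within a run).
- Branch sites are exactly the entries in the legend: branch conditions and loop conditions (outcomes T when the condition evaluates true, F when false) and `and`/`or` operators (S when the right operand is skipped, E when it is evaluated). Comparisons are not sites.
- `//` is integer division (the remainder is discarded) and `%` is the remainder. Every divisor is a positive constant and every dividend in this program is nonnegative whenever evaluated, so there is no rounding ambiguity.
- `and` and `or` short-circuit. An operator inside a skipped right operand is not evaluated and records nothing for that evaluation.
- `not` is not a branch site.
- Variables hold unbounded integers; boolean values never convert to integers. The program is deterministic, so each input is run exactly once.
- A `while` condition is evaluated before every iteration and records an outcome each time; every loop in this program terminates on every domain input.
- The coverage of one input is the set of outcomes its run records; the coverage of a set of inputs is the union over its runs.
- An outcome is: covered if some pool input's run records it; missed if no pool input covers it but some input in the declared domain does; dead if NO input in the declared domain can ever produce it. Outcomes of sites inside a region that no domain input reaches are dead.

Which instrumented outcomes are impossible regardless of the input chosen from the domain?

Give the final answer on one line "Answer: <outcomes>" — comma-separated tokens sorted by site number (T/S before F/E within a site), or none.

running all 225 domain inputs and tallying outcomes:
  reachable outcomes have witnesses, e.g. B1=T (e.g. p=0, u=-3), B1=F (e.g. p=0, u=-3), B2=T (e.g. p=0, u=-3), B2=F (e.g. p=1, u=-3)

Answer: none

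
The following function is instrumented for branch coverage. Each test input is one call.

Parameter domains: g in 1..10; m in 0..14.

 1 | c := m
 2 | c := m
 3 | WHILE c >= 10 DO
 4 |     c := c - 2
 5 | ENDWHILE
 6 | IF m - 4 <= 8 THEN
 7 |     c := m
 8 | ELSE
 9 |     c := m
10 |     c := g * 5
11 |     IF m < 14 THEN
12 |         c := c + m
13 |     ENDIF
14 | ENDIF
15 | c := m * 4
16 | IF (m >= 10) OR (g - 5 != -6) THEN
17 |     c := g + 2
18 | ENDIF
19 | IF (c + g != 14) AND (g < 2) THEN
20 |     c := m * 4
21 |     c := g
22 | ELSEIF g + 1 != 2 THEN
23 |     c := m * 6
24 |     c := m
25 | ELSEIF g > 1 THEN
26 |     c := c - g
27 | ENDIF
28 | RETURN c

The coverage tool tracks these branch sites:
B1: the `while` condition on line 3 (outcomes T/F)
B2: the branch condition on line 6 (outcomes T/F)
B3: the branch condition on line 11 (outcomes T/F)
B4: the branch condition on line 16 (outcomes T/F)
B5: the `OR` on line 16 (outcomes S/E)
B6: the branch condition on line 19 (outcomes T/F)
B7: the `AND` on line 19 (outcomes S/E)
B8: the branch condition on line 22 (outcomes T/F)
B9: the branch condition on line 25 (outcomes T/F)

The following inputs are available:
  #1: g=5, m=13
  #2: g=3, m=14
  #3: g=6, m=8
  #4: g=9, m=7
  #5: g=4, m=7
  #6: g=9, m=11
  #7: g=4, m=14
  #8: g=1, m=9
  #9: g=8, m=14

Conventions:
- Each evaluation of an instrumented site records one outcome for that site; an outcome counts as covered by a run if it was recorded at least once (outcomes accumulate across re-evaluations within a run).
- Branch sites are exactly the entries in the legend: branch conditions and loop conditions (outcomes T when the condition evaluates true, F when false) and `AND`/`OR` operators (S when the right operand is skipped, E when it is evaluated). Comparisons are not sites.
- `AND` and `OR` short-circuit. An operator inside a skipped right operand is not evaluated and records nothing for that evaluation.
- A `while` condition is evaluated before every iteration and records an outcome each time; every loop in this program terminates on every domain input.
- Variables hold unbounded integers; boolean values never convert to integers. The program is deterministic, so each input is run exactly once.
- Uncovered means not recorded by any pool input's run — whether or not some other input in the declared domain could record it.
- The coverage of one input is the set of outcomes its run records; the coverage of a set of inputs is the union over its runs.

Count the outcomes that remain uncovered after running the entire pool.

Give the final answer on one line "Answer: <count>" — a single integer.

run #1 (g=5, m=13) records B1=T, B1=F, B2=F, B3=T, B4=T, B5=S, B6=F, B7=E, B8=T
run #2 (g=3, m=14) records B1=T, B1=F, B2=F, B3=F, B4=T, B5=S, B6=F, B7=E, B8=T
run #3 (g=6, m=8) records B1=F, B2=T, B4=T, B5=E, B6=F, B7=S, B8=T
run #4 (g=9, m=7) records B1=F, B2=T, B4=T, B5=E, B6=F, B7=E, B8=T
run #5 (g=4, m=7) records B1=F, B2=T, B4=T, B5=E, B6=F, B7=E, B8=T
run #6 (g=9, m=11) records B1=T, B1=F, B2=T, B4=T, B5=S, B6=F, B7=E, B8=T
run #7 (g=4, m=14) records B1=T, B1=F, B2=F, B3=F, B4=T, B5=S, B6=F, B7=E, B8=T
run #8 (g=1, m=9) records B1=F, B2=T, B4=T, B5=E, B6=T, B7=E
run #9 (g=8, m=14) records B1=T, B1=F, B2=F, B3=F, B4=T, B5=S, B6=F, B7=E, B8=T
union over the pool: B1=T, B1=F, B2=T, B2=F, B3=T, B3=F, B4=T, B5=S, B5=E, B6=T, B6=F, B7=S, B7=E, B8=T
uncovered (4 of 18): B4=F, B8=F, B9=T, B9=F

Answer: 4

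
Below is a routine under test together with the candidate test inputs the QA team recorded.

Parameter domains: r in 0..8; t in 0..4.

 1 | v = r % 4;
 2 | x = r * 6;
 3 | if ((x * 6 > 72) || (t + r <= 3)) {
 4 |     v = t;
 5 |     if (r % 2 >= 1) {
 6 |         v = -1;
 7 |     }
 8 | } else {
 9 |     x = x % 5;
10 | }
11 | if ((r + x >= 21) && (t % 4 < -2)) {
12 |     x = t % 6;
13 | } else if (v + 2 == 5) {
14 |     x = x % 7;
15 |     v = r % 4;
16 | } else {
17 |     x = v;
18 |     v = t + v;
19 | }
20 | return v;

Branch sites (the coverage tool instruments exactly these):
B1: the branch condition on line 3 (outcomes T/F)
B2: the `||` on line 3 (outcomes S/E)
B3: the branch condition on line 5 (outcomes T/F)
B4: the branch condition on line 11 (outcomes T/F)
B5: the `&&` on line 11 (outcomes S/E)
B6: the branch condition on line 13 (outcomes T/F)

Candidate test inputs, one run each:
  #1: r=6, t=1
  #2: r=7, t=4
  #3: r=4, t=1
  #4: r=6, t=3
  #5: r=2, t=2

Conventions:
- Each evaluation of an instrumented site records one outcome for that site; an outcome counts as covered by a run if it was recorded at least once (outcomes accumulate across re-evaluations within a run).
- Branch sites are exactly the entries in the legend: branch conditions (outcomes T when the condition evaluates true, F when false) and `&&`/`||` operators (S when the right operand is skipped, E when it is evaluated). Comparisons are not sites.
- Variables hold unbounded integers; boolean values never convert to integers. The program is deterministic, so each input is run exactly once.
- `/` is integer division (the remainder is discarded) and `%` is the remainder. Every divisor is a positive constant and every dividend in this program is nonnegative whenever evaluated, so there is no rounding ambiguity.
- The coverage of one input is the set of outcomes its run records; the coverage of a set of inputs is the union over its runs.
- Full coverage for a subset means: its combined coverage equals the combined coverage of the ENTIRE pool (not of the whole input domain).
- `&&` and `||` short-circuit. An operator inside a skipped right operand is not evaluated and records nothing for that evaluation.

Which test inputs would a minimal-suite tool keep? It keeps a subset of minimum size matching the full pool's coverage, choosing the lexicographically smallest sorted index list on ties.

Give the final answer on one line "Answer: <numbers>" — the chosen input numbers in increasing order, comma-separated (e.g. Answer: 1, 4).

input #1 (r=6, t=1): events B2->S, B1->T, B3->F, B5->E, B4->F, B6->F; covers B1=T, B2=S, B3=F, B4=F, B5=E, B6=F
input #2 (r=7, t=4): events B2->S, B1->T, B3->T, B5->E, B4->F, B6->F; covers B1=T, B2=S, B3=T, B4=F, B5=E, B6=F
input #3 (r=4, t=1): events B2->S, B1->T, B3->F, B5->E, B4->F, B6->F; covers B1=T, B2=S, B3=F, B4=F, B5=E, B6=F
input #4 (r=6, t=3): events B2->S, B1->T, B3->F, B5->E, B4->F, B6->T; covers B1=T, B2=S, B3=F, B4=F, B5=E, B6=T
input #5 (r=2, t=2): events B2->E, B1->F, B5->S, B4->F, B6->F; covers B1=F, B2=E, B4=F, B5=S, B6=F
union over all inputs: B1=T, B1=F, B2=S, B2=E, B3=T, B3=F, B4=F, B5=S, B5=E, B6=T, B6=F (11 outcomes)
checked all size-1 subsets: none covers 11 outcomes (max 6/11)
checked all size-2 subsets: none covers 11 outcomes (max 10/11)
inputs {2, 4, 5} (size 3) cover everything; no size-3 subset with a lexicographically smaller index list covers all 11

Answer: 2, 4, 5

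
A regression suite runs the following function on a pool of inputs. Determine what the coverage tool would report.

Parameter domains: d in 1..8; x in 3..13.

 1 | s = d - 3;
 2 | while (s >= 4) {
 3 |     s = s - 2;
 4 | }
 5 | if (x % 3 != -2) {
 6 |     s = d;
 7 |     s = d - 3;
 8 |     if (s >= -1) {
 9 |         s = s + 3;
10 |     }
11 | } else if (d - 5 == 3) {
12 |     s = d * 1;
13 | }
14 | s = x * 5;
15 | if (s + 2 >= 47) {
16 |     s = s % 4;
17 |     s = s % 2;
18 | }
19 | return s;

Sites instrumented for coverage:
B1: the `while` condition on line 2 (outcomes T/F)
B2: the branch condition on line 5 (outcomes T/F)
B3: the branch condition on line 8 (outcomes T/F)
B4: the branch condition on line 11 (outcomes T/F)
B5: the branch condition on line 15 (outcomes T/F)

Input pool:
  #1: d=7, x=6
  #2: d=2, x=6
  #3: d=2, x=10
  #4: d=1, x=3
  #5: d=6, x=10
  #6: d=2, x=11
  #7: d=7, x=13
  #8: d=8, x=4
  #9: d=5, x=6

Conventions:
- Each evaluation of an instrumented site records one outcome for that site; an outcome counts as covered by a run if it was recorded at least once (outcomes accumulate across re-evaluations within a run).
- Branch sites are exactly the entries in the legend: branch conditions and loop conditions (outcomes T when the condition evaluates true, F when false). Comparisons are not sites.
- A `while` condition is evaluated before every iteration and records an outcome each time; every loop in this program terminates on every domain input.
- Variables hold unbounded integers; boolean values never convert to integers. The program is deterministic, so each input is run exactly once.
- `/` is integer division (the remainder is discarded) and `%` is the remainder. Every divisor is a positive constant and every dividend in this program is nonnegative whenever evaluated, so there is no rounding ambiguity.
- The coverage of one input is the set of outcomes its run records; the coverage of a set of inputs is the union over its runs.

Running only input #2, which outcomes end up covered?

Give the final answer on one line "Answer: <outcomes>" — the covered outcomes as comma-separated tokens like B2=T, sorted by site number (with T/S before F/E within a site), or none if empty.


Running input #2 (d=2, x=6), event by event:
  B1->F, B2->T, B3->T, B5->F
collecting distinct outcomes: B1=F, B2=T, B3=T, B5=F
Answer: B1=F, B2=T, B3=T, B5=F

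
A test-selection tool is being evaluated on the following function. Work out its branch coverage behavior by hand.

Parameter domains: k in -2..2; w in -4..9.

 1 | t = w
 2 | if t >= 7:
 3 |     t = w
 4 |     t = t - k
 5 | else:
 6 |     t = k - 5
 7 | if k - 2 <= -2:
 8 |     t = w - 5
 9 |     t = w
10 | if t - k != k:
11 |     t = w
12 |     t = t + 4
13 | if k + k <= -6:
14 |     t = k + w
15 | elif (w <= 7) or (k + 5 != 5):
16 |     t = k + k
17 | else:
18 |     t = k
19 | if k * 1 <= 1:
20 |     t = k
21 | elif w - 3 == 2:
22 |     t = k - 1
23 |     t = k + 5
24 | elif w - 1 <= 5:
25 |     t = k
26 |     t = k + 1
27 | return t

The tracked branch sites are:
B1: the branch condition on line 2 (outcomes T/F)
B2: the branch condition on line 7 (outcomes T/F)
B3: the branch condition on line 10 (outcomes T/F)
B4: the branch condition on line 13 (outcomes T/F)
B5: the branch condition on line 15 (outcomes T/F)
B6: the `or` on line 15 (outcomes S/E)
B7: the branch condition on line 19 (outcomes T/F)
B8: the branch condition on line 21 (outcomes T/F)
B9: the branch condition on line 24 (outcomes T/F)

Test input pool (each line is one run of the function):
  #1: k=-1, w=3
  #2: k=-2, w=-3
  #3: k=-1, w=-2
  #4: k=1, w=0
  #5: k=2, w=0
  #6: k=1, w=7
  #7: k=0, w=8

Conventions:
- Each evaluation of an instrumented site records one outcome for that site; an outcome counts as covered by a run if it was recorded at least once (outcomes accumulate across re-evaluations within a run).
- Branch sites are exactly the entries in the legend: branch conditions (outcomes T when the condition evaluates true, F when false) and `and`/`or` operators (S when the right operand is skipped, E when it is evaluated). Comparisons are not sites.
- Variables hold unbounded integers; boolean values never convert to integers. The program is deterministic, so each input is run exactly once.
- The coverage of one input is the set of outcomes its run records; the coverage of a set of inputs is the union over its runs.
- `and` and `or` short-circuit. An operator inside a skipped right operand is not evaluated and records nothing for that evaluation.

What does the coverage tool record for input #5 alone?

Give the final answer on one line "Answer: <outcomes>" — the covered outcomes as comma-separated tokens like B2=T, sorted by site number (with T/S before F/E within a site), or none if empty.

Simulating input #5 (k=2, w=0) step by step:
  B1->F, B2->F, B3->T, B4->F, B6->S, B5->T, B7->F, B8->F, B9->T
deduplicating events, the covered set is: B1=F, B2=F, B3=T, B4=F, B5=T, B6=S, B7=F, B8=F, B9=T

Answer: B1=F, B2=F, B3=T, B4=F, B5=T, B6=S, B7=F, B8=F, B9=T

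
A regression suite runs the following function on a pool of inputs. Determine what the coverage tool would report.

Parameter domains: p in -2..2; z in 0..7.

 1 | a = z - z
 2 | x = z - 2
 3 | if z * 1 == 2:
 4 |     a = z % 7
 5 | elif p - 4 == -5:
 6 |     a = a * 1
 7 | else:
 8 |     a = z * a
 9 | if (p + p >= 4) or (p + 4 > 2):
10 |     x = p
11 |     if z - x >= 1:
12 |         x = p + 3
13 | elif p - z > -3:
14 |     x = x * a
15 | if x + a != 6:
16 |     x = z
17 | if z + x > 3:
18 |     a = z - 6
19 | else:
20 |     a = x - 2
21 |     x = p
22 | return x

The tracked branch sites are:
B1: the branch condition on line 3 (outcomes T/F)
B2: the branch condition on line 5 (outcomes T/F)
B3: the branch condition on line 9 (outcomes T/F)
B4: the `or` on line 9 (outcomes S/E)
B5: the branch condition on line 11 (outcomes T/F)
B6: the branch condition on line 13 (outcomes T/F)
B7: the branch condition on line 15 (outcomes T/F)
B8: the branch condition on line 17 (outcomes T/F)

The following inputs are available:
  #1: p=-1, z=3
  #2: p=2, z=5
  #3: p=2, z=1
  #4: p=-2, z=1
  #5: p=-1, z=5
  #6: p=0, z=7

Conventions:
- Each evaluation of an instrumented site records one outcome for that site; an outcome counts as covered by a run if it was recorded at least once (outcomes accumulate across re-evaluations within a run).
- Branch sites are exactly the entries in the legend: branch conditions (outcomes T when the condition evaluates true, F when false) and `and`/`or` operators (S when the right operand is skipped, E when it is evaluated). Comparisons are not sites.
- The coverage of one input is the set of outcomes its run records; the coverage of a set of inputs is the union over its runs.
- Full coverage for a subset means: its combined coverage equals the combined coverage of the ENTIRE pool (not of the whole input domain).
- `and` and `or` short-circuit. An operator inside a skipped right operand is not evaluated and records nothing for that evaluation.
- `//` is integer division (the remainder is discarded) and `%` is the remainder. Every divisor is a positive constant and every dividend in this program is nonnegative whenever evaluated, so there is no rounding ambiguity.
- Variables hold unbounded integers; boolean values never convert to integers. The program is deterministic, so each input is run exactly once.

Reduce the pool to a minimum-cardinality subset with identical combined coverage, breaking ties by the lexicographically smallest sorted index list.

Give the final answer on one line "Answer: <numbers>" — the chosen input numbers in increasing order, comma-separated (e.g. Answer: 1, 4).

test 1 (p=-1, z=3) fires B1->F, B2->T, B4->E, B3->T, B5->T, B7->T, B8->T; hits B1=F, B2=T, B3=T, B4=E, B5=T, B7=T, B8=T
test 2 (p=2, z=5) fires B1->F, B2->F, B4->S, B3->T, B5->T, B7->T, B8->T; hits B1=F, B2=F, B3=T, B4=S, B5=T, B7=T, B8=T
test 3 (p=2, z=1) fires B1->F, B2->F, B4->S, B3->T, B5->F, B7->T, B8->F; hits B1=F, B2=F, B3=T, B4=S, B5=F, B7=T, B8=F
test 4 (p=-2, z=1) fires B1->F, B2->F, B4->E, B3->F, B6->F, B7->T, B8->F; hits B1=F, B2=F, B3=F, B4=E, B6=F, B7=T, B8=F
test 5 (p=-1, z=5) fires B1->F, B2->T, B4->E, B3->T, B5->T, B7->T, B8->T; hits B1=F, B2=T, B3=T, B4=E, B5=T, B7=T, B8=T
test 6 (p=0, z=7) fires B1->F, B2->F, B4->E, B3->T, B5->T, B7->T, B8->T; hits B1=F, B2=F, B3=T, B4=E, B5=T, B7=T, B8=T
union over all inputs: B1=F, B2=T, B2=F, B3=T, B3=F, B4=S, B4=E, B5=T, B5=F, B6=F, B7=T, B8=T, B8=F (13 outcomes)
size 1 is not enough: best union over all size-1 subsets is 7/13
size 2 is not enough: best union over all size-2 subsets is 11/13
size 3: inputs {1, 3, 4} cover all 13 outcomes, and no lexicographically smaller subset of this size does

Answer: 1, 3, 4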